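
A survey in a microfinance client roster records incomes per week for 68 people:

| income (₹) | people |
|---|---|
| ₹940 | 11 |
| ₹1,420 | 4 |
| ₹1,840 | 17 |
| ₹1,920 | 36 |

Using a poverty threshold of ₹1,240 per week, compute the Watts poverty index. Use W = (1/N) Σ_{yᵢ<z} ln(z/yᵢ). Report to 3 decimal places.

Below z: 11×₹940 (q = 11 of N = 68).
Log shortfalls: ln(1240/940) = 0.2770 (×11).
W = 3.046855 / 68 = 0.045.

0.045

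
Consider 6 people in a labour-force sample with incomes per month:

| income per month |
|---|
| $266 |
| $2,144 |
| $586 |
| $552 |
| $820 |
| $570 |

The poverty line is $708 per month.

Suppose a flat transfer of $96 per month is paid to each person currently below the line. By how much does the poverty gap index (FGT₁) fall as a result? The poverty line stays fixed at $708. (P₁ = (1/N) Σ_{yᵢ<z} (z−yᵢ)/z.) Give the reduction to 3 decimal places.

Before: below the line — $266, $552, $570, $586; poverty gap index (FGT₁) = 0.20198.
After the $96 transfer: below the line — $362, $648, $666, $682; poverty gap index (FGT₁) = 0.11158.
Reduction = 0.20198 − 0.11158 = 0.090.

0.090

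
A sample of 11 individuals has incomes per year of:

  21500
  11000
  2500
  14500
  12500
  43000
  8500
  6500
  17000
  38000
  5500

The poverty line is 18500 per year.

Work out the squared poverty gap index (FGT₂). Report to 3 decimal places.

Below the line: 2500, 5500, 6500, 8500, 11000, 12500, 14500, 17000 (q = 8 of N = 11).
Normalized shortfalls: (18500−2500)/18500 = 0.8649; (18500−5500)/18500 = 0.7027; (18500−6500)/18500 = 0.6486; (18500−8500)/18500 = 0.5405; (18500−11000)/18500 = 0.4054; (18500−12500)/18500 = 0.3243; (18500−14500)/18500 = 0.2162; (18500−17000)/18500 = 0.0811.
Squared: 0.7480; 0.4938; 0.4207; 0.2922; 0.1644; 0.1052; 0.0467; 0.0066.
Sum = 2.277575; P₂ = 2.277575 / 11 = 0.207.

0.207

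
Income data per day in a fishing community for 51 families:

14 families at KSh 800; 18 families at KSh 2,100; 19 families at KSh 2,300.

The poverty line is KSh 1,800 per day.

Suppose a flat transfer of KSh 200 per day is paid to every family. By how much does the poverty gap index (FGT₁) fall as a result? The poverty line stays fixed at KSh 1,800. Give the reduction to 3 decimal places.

Before: below the line — 14×KSh 800; poverty gap index (FGT₁) = 0.15251.
After the KSh 200 transfer: below the line — 14×KSh 1,000; poverty gap index (FGT₁) = 0.12200.
Reduction = 0.15251 − 0.12200 = 0.031.

0.031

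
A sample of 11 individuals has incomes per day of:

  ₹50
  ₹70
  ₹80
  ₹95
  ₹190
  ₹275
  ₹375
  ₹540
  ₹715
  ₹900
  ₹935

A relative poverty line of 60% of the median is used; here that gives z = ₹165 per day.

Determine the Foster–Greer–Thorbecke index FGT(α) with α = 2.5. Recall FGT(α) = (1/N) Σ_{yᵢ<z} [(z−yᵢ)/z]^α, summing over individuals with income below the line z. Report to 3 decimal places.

0.088

Below the line: ₹50, ₹70, ₹80, ₹95 (q = 4 of N = 11).
Normalized shortfalls: (165−50)/165 = 0.6970; (165−70)/165 = 0.5758; (165−80)/165 = 0.5152; (165−95)/165 = 0.4242.
Raised to α = 2.5: 0.40554; 0.25154; 0.19047; 0.11723.
Sum = 0.964780; FGT(2.5) = 0.964780 / 11 = 0.088.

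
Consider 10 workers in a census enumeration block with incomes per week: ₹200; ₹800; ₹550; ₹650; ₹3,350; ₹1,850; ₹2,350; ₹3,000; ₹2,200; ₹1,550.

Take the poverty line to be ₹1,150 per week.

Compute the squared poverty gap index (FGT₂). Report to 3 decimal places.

0.124

Poor units: ₹200, ₹550, ₹650, ₹800 (q = 4 of N = 10).
Shortfall ratios: (1150−200)/1150 = 0.8261; (1150−550)/1150 = 0.5217; (1150−650)/1150 = 0.4348; (1150−800)/1150 = 0.3043.
Squared: 0.6824; 0.2722; 0.1890; 0.0926.
Sum = 1.236295; P₂ = 1.236295 / 10 = 0.124.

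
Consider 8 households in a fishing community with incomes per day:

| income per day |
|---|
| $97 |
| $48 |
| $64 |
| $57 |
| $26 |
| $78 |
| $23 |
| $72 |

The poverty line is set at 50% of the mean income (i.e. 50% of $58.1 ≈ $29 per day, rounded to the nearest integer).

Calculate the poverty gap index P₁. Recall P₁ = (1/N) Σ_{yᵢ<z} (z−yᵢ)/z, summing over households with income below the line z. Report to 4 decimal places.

Poor units: $23, $26 (q = 2 of N = 8).
Relative gaps: (29−23)/29 = 0.2069; (29−26)/29 = 0.1034.
Sum of shortfalls = 0.310345; P₁ averages over all N: 0.310345 / 8 = 0.0388.

0.0388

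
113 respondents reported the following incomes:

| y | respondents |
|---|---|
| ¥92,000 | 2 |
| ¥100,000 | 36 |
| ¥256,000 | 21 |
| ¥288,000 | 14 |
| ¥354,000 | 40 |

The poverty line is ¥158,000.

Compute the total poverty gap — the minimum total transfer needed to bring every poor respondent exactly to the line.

Below z: 2×¥92,000, 36×¥100,000 (q = 38 of N = 113).
Individual gaps: 2×(158000−92000) = 132000; 36×(158000−100000) = 2088000.
Aggregate gap = ¥2,220,000.

¥2,220,000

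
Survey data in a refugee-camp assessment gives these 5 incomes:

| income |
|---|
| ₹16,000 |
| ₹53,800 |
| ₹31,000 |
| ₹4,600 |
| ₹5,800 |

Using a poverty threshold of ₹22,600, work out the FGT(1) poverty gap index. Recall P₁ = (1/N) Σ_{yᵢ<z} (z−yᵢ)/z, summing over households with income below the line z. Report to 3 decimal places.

Incomes under z: ₹4,600, ₹5,800, ₹16,000 (q = 3 of N = 5).
Normalized shortfalls: (22600−4600)/22600 = 0.7965; (22600−5800)/22600 = 0.7434; (22600−16000)/22600 = 0.2920.
Sum of shortfalls = 1.831858; P₁ averages over all N: 1.831858 / 5 = 0.366.

0.366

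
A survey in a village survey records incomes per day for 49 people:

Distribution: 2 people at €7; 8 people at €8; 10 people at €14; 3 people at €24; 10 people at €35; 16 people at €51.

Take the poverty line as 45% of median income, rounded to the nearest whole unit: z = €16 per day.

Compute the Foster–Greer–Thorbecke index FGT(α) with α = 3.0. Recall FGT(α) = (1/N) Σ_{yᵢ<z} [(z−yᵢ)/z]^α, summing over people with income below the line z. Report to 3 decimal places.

Below the line: 2×€7, 8×€8, 10×€14 (q = 20 of N = 49).
Shortfall ratios: (16−7)/16 = 0.5625 (×2); (16−8)/16 = 0.5000 (×8); (16−14)/16 = 0.1250 (×10).
Raised to α = 3.0: 0.17798 (×2); 0.12500 (×8); 0.00195 (×10).
Sum = 1.375488; FGT(3.0) = 1.375488 / 49 = 0.028.

0.028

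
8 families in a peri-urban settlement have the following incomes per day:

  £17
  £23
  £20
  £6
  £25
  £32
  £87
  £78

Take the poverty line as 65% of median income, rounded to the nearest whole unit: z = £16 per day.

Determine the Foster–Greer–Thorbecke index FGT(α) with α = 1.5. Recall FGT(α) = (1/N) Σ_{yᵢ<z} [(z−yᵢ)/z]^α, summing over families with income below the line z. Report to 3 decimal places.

Below z: £6 (q = 1 of N = 8).
Normalized shortfalls: (16−6)/16 = 0.6250.
Raised to α = 1.5: 0.49411.
Sum = 0.494106; FGT(1.5) = 0.494106 / 8 = 0.062.

0.062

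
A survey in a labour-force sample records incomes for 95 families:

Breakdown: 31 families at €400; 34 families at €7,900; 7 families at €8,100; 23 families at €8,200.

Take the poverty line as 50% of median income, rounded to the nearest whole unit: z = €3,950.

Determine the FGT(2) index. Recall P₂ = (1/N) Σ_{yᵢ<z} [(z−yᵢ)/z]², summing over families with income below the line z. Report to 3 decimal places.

Below z: 31×€400 (q = 31 of N = 95).
Gap ratios (z−y)/z: (3950−400)/3950 = 0.8987 (×31).
Squared: 0.8077 (×31).
Sum = 25.039417; P₂ = 25.039417 / 95 = 0.264.

0.264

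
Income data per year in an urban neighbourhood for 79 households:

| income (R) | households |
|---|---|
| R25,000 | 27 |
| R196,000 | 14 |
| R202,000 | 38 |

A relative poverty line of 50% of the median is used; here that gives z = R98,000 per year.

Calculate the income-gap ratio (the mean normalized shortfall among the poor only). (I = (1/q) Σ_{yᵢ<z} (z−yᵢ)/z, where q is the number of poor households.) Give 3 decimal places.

Below z: 27×R25,000 (q = 27 of N = 79).
Shortfall ratios (z−y)/z: 0.7449 (×27); sum = 20.112245.
I averages over the q = 27 poor units only: 20.112245 / 27 = 0.745.

0.745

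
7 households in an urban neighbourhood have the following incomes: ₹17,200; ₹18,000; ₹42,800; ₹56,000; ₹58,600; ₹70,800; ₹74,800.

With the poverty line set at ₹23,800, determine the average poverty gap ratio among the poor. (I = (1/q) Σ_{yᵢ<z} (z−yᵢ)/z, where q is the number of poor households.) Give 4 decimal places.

Below the line: ₹17,200, ₹18,000 (q = 2 of N = 7).
Shortfall ratios (z−y)/z: 0.2773, 0.2437; sum = 0.521008.
I averages over the q = 2 poor units only: 0.521008 / 2 = 0.2605.

0.2605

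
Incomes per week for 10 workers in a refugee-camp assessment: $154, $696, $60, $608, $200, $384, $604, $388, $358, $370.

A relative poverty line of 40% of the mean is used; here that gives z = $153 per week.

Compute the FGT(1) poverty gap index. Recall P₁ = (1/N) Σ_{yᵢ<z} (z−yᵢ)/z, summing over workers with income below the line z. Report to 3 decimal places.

0.061

Below z: $60 (q = 1 of N = 10).
Normalized shortfalls: (153−60)/153 = 0.6078.
Σ = 0.607843. Dividing by the full population N = 10 gives P₁ = 0.061.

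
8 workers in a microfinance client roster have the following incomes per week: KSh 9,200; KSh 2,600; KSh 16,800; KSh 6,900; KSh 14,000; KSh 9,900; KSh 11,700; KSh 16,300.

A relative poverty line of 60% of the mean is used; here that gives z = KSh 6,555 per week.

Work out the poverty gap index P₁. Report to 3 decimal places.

0.075

Incomes under z: KSh 2,600 (q = 1 of N = 8).
Normalized shortfalls: (6555−2600)/6555 = 0.6034.
Sum of shortfalls = 0.603356; P₁ averages over all N: 0.603356 / 8 = 0.075.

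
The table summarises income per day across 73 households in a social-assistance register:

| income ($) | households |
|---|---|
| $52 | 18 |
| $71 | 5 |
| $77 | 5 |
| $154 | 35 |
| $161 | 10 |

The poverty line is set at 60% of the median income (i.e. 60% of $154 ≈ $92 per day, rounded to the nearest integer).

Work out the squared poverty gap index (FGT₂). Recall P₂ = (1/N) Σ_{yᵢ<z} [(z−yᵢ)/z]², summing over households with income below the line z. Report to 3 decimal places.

0.052

Incomes under z: 18×$52, 5×$71, 5×$77 (q = 28 of N = 73).
Gap ratios (z−y)/z: (92−52)/92 = 0.4348 (×18); (92−71)/92 = 0.2283 (×5); (92−77)/92 = 0.1630 (×5).
Squared: 0.1890 (×18); 0.0521 (×5); 0.0266 (×5).
Sum = 3.796078; P₂ = 3.796078 / 73 = 0.052.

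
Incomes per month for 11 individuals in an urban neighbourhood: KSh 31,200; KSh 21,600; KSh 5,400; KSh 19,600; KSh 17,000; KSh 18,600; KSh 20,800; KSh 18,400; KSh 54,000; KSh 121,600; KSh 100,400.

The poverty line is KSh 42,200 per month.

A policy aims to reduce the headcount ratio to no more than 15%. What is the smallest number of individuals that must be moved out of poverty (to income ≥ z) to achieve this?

7

Currently q = 8 of N = 11 are below the line (H = 0.727).
A headcount ratio of at most 15% allows at most ⌊0.15 × 11⌋ = 1 poor individuals.
So at least 8 − 1 = 7 must be lifted.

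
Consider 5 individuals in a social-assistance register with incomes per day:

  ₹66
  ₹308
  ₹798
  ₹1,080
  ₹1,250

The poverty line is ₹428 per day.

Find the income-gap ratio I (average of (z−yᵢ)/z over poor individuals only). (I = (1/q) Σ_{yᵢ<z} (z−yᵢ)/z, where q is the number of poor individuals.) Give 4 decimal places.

Below the line: ₹66, ₹308 (q = 2 of N = 5).
Shortfall ratios (z−y)/z: 0.8458, 0.2804; sum = 1.126168.
I averages over the q = 2 poor units only: 1.126168 / 2 = 0.5631.

0.5631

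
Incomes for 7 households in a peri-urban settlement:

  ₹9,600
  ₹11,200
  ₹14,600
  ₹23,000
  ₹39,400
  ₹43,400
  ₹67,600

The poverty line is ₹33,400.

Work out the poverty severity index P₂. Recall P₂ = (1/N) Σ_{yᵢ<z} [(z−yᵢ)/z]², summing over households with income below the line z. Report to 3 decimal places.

Below the line: ₹9,600, ₹11,200, ₹14,600, ₹23,000 (q = 4 of N = 7).
Normalized shortfalls: (33400−9600)/33400 = 0.7126; (33400−11200)/33400 = 0.6647; (33400−14600)/33400 = 0.5629; (33400−23000)/33400 = 0.3114.
Squared: 0.5078; 0.4418; 0.3168; 0.0970.
Sum = 1.363333; P₂ = 1.363333 / 7 = 0.195.

0.195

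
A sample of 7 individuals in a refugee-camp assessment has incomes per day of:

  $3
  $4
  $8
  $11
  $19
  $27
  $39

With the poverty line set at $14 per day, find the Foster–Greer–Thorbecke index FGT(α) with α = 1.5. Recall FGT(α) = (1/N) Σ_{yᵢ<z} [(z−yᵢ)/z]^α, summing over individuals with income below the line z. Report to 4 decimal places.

0.2400

Below z: $3, $4, $8, $11 (q = 4 of N = 7).
Shortfall ratios: (14−3)/14 = 0.7857; (14−4)/14 = 0.7143; (14−8)/14 = 0.4286; (14−11)/14 = 0.2143.
Raised to α = 1.5: 0.69646; 0.60368; 0.28057; 0.09920.
Sum = 1.679904; FGT(1.5) = 1.679904 / 7 = 0.2400.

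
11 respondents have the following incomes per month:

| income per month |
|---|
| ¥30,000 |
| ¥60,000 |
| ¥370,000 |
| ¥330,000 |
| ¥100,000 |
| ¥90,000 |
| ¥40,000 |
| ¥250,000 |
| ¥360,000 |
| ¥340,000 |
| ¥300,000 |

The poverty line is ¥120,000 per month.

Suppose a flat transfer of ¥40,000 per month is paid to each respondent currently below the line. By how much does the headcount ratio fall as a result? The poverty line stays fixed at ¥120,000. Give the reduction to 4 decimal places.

0.1818

Before: below the line — ¥30,000, ¥40,000, ¥60,000, ¥90,000, ¥100,000; headcount ratio = 0.454545.
After the ¥40,000 transfer: below the line — ¥70,000, ¥80,000, ¥100,000; headcount ratio = 0.272727.
Reduction = 0.454545 − 0.272727 = 0.1818.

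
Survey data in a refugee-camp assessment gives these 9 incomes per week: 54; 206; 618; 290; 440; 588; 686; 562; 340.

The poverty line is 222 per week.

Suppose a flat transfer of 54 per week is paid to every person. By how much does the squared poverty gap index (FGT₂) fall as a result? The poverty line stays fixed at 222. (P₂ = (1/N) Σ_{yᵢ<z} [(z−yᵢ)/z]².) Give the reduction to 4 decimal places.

0.0349

Before: below the line — 54, 206; squared poverty gap index (FGT₂) = 0.064208.
After the 54 transfer: below the line — 108; squared poverty gap index (FGT₂) = 0.029300.
Reduction = 0.064208 − 0.029300 = 0.0349.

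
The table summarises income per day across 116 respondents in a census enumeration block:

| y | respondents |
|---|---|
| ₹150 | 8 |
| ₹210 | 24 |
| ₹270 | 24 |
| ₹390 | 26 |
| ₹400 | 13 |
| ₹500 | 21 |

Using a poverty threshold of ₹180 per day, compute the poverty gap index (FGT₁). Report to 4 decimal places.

Poor units: 8×₹150 (q = 8 of N = 116).
Relative gaps: (180−150)/180 = 0.1667 (×8).
Sum of shortfalls = 1.333333; P₁ averages over all N: 1.333333 / 116 = 0.0115.

0.0115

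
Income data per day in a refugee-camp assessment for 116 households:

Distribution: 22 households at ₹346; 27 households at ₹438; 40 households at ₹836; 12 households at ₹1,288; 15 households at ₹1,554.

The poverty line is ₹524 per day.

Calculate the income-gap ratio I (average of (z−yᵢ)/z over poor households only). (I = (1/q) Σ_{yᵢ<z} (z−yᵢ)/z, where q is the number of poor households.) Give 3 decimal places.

0.243

Poor units: 22×₹346, 27×₹438 (q = 49 of N = 116).
Relative gaps: 0.3397 (×22), 0.1641 (×27); sum = 11.904580.
I averages over the q = 49 poor units only: 11.904580 / 49 = 0.243.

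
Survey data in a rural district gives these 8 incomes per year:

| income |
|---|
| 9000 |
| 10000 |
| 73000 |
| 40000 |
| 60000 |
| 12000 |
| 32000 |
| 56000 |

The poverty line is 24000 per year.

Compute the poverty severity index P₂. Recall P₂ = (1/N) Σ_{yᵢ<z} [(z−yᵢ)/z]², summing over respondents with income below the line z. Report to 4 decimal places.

0.1226

Poor units: 9000, 10000, 12000 (q = 3 of N = 8).
Shortfall ratios: (24000−9000)/24000 = 0.6250; (24000−10000)/24000 = 0.5833; (24000−12000)/24000 = 0.5000.
Squared: 0.3906; 0.3403; 0.2500.
Sum = 0.980903; P₂ = 0.980903 / 8 = 0.1226.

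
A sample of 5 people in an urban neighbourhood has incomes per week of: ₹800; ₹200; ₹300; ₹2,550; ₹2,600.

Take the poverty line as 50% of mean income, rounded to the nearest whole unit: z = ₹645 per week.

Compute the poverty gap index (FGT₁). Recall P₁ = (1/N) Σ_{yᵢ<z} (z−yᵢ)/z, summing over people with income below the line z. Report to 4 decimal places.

0.2450

Poor units: ₹200, ₹300 (q = 2 of N = 5).
Normalized shortfalls: (645−200)/645 = 0.6899; (645−300)/645 = 0.5349.
Sum of shortfalls = 1.224806; P₁ averages over all N: 1.224806 / 5 = 0.2450.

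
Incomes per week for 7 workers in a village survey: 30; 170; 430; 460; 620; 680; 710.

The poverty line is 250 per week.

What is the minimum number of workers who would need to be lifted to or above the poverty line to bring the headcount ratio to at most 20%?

1

2 of the 7 workers are poor, so H = 2/7 = 0.286.
A headcount ratio of at most 20% allows at most ⌊0.20 × 7⌋ = 1 poor workers.
So at least 2 − 1 = 1 must be lifted.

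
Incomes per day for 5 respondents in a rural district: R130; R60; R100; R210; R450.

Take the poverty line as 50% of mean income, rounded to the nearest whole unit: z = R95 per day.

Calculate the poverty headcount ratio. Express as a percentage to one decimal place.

20.0%

1 of the 5 respondents have income below R95.
H = 1/5 = 20.0%.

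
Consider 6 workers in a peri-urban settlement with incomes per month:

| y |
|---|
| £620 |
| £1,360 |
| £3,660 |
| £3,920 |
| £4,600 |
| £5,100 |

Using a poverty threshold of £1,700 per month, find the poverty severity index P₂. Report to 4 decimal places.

Incomes under z: £620, £1,360 (q = 2 of N = 6).
Shortfall ratios: (1700−620)/1700 = 0.6353; (1700−1360)/1700 = 0.2000.
Squared: 0.4036; 0.0400.
Sum = 0.443599; P₂ = 0.443599 / 6 = 0.0739.

0.0739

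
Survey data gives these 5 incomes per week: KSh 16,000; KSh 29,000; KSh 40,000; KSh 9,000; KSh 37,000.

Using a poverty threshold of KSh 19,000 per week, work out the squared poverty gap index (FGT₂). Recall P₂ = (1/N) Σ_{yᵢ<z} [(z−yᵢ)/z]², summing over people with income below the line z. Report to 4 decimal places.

0.0604

Below the line: KSh 9,000, KSh 16,000 (q = 2 of N = 5).
Normalized shortfalls: (19000−9000)/19000 = 0.5263; (19000−16000)/19000 = 0.1579.
Squared: 0.2770; 0.0249.
Sum = 0.301939; P₂ = 0.301939 / 5 = 0.0604.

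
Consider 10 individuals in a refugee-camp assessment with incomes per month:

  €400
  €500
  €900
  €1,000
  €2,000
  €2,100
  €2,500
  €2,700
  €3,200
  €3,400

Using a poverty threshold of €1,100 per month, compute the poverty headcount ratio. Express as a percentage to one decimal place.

40.0%

4 of the 10 individuals have income below €1,100.
H = 4/10 = 40.0%.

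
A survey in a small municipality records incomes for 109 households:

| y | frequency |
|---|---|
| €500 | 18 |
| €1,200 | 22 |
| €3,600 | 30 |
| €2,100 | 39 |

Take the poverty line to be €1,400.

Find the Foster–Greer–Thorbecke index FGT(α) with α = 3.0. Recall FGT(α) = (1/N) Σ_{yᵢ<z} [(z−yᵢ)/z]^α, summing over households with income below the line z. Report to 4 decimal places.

Below z: 18×€500, 22×€1,200 (q = 40 of N = 109).
Gap ratios (z−y)/z: (1400−500)/1400 = 0.6429 (×18); (1400−1200)/1400 = 0.1429 (×22).
Raised to α = 3.0: 0.26567 (×18); 0.00292 (×22).
Sum = 4.846210; FGT(3.0) = 4.846210 / 109 = 0.0445.

0.0445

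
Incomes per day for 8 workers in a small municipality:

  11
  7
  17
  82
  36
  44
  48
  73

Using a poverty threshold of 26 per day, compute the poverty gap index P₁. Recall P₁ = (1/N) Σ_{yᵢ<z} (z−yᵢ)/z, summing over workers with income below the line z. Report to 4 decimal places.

0.2067

Incomes under z: 7, 11, 17 (q = 3 of N = 8).
Gap ratios (z−y)/z: (26−7)/26 = 0.7308; (26−11)/26 = 0.5769; (26−17)/26 = 0.3462.
Sum of shortfalls = 1.653846; P₁ averages over all N: 1.653846 / 8 = 0.2067.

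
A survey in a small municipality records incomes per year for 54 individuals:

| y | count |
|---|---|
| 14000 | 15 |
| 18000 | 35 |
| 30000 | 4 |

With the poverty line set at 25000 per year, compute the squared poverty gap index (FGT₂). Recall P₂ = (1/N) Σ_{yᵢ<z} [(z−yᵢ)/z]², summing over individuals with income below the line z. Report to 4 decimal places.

Below z: 15×14000, 35×18000 (q = 50 of N = 54).
Relative gaps: (25000−14000)/25000 = 0.4400 (×15); (25000−18000)/25000 = 0.2800 (×35).
Squared: 0.1936 (×15); 0.0784 (×35).
Sum = 5.648000; P₂ = 5.648000 / 54 = 0.1046.

0.1046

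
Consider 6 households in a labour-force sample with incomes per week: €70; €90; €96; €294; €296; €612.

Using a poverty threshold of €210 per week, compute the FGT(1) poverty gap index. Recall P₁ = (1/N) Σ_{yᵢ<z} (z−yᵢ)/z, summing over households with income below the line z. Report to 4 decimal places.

Poor units: €70, €90, €96 (q = 3 of N = 6).
Normalized shortfalls: (210−70)/210 = 0.6667; (210−90)/210 = 0.5714; (210−96)/210 = 0.5429.
Sum of shortfalls = 1.780952; P₁ averages over all N: 1.780952 / 6 = 0.2968.

0.2968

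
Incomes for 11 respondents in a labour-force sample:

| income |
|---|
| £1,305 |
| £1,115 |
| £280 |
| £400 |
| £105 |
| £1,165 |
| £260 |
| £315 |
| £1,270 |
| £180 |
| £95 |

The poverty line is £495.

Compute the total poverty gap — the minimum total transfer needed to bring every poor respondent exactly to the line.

Below z: £95, £105, £180, £260, £280, £315, £400 (q = 7 of N = 11).
Individual gaps: 495−95 = 400; 495−105 = 390; 495−180 = 315; 495−260 = 235; 495−280 = 215; 495−315 = 180; 495−400 = 95.
Aggregate gap = £1,830.

£1,830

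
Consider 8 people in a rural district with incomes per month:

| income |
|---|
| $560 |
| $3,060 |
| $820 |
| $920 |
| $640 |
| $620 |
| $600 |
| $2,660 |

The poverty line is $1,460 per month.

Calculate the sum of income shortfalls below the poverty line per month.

Below the line: $560, $600, $620, $640, $820, $920 (q = 6 of N = 8).
Individual gaps: 1460−560 = 900; 1460−600 = 860; 1460−620 = 840; 1460−640 = 820; 1460−820 = 640; 1460−920 = 540.
Aggregate gap = $4,600.

$4,600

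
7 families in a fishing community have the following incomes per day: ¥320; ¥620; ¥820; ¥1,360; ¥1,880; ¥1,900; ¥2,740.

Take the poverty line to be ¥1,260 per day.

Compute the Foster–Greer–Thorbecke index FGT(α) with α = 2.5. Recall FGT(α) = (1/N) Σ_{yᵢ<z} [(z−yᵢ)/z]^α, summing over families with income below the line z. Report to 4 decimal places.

Poor units: ¥320, ¥620, ¥820 (q = 3 of N = 7).
Shortfall ratios: (1260−320)/1260 = 0.7460; (1260−620)/1260 = 0.5079; (1260−820)/1260 = 0.3492.
Raised to α = 2.5: 0.48072; 0.18388; 0.07206.
Sum = 0.736658; FGT(2.5) = 0.736658 / 7 = 0.1052.

0.1052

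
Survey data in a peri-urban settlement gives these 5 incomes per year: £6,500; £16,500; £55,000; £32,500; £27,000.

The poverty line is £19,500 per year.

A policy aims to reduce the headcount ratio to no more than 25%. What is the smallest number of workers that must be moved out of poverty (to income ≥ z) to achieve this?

2 of the 5 workers are poor, so H = 2/5 = 0.400.
A headcount ratio of at most 25% allows at most ⌊0.25 × 5⌋ = 1 poor workers.
So at least 2 − 1 = 1 must be lifted.

1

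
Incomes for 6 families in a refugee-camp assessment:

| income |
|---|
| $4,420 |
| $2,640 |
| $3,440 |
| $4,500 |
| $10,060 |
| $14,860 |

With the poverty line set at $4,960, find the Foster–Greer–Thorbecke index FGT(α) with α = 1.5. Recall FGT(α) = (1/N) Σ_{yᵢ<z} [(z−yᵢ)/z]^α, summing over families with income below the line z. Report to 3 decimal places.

Incomes under z: $2,640, $3,440, $4,420, $4,500 (q = 4 of N = 6).
Gap ratios (z−y)/z: (4960−2640)/4960 = 0.4677; (4960−3440)/4960 = 0.3065; (4960−4420)/4960 = 0.1089; (4960−4500)/4960 = 0.0927.
Raised to α = 1.5: 0.31990; 0.16965; 0.03592; 0.02824.
Sum = 0.553708; FGT(1.5) = 0.553708 / 6 = 0.092.

0.092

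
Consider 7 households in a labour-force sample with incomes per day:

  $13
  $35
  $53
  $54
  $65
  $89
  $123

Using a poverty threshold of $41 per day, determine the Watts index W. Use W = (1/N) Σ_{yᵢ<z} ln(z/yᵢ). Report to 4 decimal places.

Poor units: $13, $35 (q = 2 of N = 7).
ln(z/y) terms: ln(41/13) = 1.1486; ln(41/35) = 0.1582.
W = 1.306847 / 7 = 0.1867.

0.1867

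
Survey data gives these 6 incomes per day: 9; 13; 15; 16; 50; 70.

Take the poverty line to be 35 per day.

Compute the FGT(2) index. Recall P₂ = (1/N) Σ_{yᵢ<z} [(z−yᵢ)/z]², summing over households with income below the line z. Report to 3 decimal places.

Poor units: 9, 13, 15, 16 (q = 4 of N = 6).
Shortfall ratios: (35−9)/35 = 0.7429; (35−13)/35 = 0.6286; (35−15)/35 = 0.5714; (35−16)/35 = 0.5429.
Squared: 0.5518; 0.3951; 0.3265; 0.2947.
Sum = 1.568163; P₂ = 1.568163 / 6 = 0.261.

0.261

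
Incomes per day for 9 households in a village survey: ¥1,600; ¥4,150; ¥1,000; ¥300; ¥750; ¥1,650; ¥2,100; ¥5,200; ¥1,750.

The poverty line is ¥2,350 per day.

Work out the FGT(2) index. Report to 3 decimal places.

0.202

Below the line: ¥300, ¥750, ¥1,000, ¥1,600, ¥1,650, ¥1,750, ¥2,100 (q = 7 of N = 9).
Gap ratios (z−y)/z: (2350−300)/2350 = 0.8723; (2350−750)/2350 = 0.6809; (2350−1000)/2350 = 0.5745; (2350−1600)/2350 = 0.3191; (2350−1650)/2350 = 0.2979; (2350−1750)/2350 = 0.2553; (2350−2100)/2350 = 0.1064.
Squared: 0.7610; 0.4636; 0.3300; 0.1019; 0.0887; 0.0652; 0.0113.
Sum = 1.821639; P₂ = 1.821639 / 9 = 0.202.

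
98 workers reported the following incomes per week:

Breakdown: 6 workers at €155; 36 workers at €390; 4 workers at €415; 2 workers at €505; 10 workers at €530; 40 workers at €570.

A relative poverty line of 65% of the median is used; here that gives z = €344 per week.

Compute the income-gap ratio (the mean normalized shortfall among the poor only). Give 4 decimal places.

0.5494

Below the line: 6×€155 (q = 6 of N = 98).
Shortfall ratios (z−y)/z: 0.5494 (×6); sum = 3.296512.
The income-gap ratio divides by q (the poor only): 3.296512 / 6 = 0.5494.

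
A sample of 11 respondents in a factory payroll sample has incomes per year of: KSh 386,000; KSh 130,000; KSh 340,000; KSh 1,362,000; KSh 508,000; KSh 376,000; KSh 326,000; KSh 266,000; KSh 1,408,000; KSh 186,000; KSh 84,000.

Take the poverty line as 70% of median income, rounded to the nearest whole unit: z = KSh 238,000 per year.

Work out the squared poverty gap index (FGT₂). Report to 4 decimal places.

0.0611

Poor units: KSh 84,000, KSh 130,000, KSh 186,000 (q = 3 of N = 11).
Relative gaps: (238000−84000)/238000 = 0.6471; (238000−130000)/238000 = 0.4538; (238000−186000)/238000 = 0.2185.
Squared: 0.4187; 0.2059; 0.0477.
Sum = 0.672340; P₂ = 0.672340 / 11 = 0.0611.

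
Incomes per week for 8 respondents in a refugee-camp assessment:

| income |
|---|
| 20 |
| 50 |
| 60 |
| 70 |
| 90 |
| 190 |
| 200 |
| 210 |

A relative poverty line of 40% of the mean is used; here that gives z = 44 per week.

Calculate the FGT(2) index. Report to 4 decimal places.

Below z: 20 (q = 1 of N = 8).
Normalized shortfalls: (44−20)/44 = 0.5455.
Squared: 0.2975.
Sum = 0.297521; P₂ = 0.297521 / 8 = 0.0372.

0.0372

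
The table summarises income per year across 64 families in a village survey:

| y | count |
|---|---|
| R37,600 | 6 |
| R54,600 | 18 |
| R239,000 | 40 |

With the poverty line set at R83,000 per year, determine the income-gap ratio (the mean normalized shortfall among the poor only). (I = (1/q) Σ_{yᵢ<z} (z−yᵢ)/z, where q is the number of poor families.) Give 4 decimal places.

Incomes under z: 6×R37,600, 18×R54,600 (q = 24 of N = 64).
Shortfall ratios (z−y)/z: 0.5470 (×6), 0.3422 (×18); sum = 9.440964.
The income-gap ratio divides by q (the poor only): 9.440964 / 24 = 0.3934.

0.3934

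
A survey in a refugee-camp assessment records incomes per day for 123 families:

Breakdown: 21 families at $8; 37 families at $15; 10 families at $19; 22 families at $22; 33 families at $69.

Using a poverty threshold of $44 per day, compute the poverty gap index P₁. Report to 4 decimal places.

0.4736

Incomes under z: 21×$8, 37×$15, 10×$19, 22×$22 (q = 90 of N = 123).
Shortfall ratios: (44−8)/44 = 0.8182 (×21); (44−15)/44 = 0.6591 (×37); (44−19)/44 = 0.5682 (×10); (44−22)/44 = 0.5000 (×22).
Sum of shortfalls = 58.250000; P₁ averages over all N: 58.250000 / 123 = 0.4736.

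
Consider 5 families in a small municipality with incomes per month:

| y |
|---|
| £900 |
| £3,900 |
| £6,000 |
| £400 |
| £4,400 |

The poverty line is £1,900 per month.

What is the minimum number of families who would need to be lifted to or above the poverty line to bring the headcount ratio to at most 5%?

2 of the 5 families are poor, so H = 2/5 = 0.400.
A headcount ratio of at most 5% allows at most ⌊0.05 × 5⌋ = 0 poor families.
So at least 2 − 0 = 2 must be lifted.

2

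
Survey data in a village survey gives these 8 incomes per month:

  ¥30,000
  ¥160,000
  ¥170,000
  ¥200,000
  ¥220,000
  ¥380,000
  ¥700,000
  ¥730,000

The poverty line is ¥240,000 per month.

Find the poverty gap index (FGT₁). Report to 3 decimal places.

0.219

Poor units: ¥30,000, ¥160,000, ¥170,000, ¥200,000, ¥220,000 (q = 5 of N = 8).
Normalized shortfalls: (240000−30000)/240000 = 0.8750; (240000−160000)/240000 = 0.3333; (240000−170000)/240000 = 0.2917; (240000−200000)/240000 = 0.1667; (240000−220000)/240000 = 0.0833.
Σ = 1.750000. Dividing by the full population N = 8 gives P₁ = 0.219.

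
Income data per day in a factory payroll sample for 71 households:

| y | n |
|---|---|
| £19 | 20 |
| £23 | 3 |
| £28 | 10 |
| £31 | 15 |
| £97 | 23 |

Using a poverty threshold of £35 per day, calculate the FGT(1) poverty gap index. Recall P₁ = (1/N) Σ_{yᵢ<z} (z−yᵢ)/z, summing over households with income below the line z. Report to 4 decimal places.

0.1956

Incomes under z: 20×£19, 3×£23, 10×£28, 15×£31 (q = 48 of N = 71).
Shortfall ratios: (35−19)/35 = 0.4571 (×20); (35−23)/35 = 0.3429 (×3); (35−28)/35 = 0.2000 (×10); (35−31)/35 = 0.1143 (×15).
Sum of shortfalls = 13.885714; P₁ averages over all N: 13.885714 / 71 = 0.1956.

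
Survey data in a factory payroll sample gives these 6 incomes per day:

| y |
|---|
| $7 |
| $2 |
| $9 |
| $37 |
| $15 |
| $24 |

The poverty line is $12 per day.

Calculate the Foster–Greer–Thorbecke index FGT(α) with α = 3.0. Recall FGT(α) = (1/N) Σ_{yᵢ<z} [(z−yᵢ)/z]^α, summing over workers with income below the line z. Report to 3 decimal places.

0.111

Below z: $2, $7, $9 (q = 3 of N = 6).
Normalized shortfalls: (12−2)/12 = 0.8333; (12−7)/12 = 0.4167; (12−9)/12 = 0.2500.
Raised to α = 3.0: 0.57870; 0.07234; 0.01562.
Sum = 0.666667; FGT(3.0) = 0.666667 / 6 = 0.111.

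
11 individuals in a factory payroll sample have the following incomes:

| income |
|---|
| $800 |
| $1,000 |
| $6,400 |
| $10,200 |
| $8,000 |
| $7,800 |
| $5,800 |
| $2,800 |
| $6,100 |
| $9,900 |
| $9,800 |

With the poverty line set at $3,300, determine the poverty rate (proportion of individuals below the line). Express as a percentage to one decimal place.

3 of the 11 individuals have income below $3,300.
H = 3/11 = 27.3%.

27.3%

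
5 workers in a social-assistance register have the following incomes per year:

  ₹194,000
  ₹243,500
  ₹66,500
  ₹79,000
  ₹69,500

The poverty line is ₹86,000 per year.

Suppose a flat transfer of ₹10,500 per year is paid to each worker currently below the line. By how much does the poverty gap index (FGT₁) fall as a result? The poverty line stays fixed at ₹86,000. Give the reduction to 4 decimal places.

Before: below the line — ₹66,500, ₹69,500, ₹79,000; poverty gap index (FGT₁) = 0.100000.
After the ₹10,500 transfer: below the line — ₹77,000, ₹80,000; poverty gap index (FGT₁) = 0.034884.
Reduction = 0.100000 − 0.034884 = 0.0651.

0.0651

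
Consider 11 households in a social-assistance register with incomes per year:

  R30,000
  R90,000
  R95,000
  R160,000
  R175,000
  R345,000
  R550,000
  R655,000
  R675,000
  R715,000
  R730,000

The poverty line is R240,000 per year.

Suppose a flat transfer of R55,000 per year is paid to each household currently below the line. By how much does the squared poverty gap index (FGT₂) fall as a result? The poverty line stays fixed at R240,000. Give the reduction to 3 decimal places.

Before: below the line — R30,000, R90,000, R95,000, R160,000, R175,000; squared poverty gap index (FGT₂) = 0.15507.
After the R55,000 transfer: below the line — R85,000, R145,000, R150,000, R215,000, R230,000; squared poverty gap index (FGT₂) = 0.06609.
Reduction = 0.15507 − 0.06609 = 0.089.

0.089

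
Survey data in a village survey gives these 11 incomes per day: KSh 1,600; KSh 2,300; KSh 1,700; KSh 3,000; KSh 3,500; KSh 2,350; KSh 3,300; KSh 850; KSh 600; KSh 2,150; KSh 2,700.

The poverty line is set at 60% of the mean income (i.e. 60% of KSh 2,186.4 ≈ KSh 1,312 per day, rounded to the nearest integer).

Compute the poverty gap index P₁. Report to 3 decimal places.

Poor units: KSh 600, KSh 850 (q = 2 of N = 11).
Relative gaps: (1312−600)/1312 = 0.5427; (1312−850)/1312 = 0.3521.
Σ = 0.894817. Dividing by the full population N = 11 gives P₁ = 0.081.

0.081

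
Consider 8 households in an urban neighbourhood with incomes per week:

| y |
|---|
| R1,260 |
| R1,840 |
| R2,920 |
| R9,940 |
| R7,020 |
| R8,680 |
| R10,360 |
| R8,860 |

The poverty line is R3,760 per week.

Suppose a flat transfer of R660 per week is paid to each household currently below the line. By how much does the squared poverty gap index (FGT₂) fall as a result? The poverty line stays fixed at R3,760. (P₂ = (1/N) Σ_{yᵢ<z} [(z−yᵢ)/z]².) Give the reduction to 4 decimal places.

Before: below the line — R1,260, R1,840, R2,920; squared poverty gap index (FGT₂) = 0.094093.
After the R660 transfer: below the line — R1,920, R2,500, R3,580; squared poverty gap index (FGT₂) = 0.044258.
Reduction = 0.094093 − 0.044258 = 0.0498.

0.0498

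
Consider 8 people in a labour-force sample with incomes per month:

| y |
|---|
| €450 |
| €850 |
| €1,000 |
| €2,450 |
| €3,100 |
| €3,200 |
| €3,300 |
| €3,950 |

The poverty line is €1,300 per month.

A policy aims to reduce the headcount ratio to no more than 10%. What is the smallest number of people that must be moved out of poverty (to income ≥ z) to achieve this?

3 of the 8 people are poor, so H = 3/8 = 0.375.
A headcount ratio of at most 10% allows at most ⌊0.10 × 8⌋ = 0 poor people.
So at least 3 − 0 = 3 must be lifted.

3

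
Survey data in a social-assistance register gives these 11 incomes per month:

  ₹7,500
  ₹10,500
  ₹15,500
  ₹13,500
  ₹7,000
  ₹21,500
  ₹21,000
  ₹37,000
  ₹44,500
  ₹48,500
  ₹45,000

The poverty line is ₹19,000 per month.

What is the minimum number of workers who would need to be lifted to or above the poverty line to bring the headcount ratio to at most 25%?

3

5 of the 11 workers are poor, so H = 5/11 = 0.455.
A headcount ratio of at most 25% allows at most ⌊0.25 × 11⌋ = 2 poor workers.
So at least 5 − 2 = 3 must be lifted.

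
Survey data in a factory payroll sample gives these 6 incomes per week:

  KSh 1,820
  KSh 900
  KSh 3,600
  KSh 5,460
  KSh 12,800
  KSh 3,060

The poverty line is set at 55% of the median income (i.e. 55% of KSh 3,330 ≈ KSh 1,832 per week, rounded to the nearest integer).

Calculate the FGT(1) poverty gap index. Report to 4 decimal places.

0.0859

Below the line: KSh 900, KSh 1,820 (q = 2 of N = 6).
Shortfall ratios: (1832−900)/1832 = 0.5087; (1832−1820)/1832 = 0.0066.
Sum of shortfalls = 0.515284; P₁ averages over all N: 0.515284 / 6 = 0.0859.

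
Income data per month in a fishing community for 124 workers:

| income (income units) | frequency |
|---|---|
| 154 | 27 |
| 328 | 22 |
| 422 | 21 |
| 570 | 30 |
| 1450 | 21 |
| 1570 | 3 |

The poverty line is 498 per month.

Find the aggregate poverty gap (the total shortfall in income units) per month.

14624

Incomes under z: 27×154, 22×328, 21×422 (q = 70 of N = 124).
Individual gaps: 27×(498−154) = 9288; 22×(498−328) = 3740; 21×(498−422) = 1596.
Aggregate gap = 14624.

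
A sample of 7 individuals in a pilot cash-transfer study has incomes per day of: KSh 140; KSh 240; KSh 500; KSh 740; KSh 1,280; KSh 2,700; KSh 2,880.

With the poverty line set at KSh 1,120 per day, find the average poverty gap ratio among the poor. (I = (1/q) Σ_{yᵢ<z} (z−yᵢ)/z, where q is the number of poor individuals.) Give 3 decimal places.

Incomes under z: KSh 140, KSh 240, KSh 500, KSh 740 (q = 4 of N = 7).
Relative gaps: 0.8750, 0.7857, 0.5536, 0.3393; sum = 2.553571.
The income-gap ratio divides by q (the poor only): 2.553571 / 4 = 0.638.

0.638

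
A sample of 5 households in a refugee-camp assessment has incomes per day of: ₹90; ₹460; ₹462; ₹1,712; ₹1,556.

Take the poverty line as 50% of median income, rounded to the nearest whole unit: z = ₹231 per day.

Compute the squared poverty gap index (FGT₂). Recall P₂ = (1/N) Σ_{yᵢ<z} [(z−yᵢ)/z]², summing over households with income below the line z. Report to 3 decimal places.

0.075

Poor units: ₹90 (q = 1 of N = 5).
Shortfall ratios: (231−90)/231 = 0.6104.
Squared: 0.3726.
Sum = 0.372575; P₂ = 0.372575 / 5 = 0.075.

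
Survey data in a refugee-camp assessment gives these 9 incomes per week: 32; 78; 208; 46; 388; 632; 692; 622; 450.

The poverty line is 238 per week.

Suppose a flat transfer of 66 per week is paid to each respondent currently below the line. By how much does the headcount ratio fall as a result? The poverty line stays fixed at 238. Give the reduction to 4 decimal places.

Before: below the line — 32, 46, 78, 208; headcount ratio = 0.444444.
After the 66 transfer: below the line — 98, 112, 144; headcount ratio = 0.333333.
Reduction = 0.444444 − 0.333333 = 0.1111.

0.1111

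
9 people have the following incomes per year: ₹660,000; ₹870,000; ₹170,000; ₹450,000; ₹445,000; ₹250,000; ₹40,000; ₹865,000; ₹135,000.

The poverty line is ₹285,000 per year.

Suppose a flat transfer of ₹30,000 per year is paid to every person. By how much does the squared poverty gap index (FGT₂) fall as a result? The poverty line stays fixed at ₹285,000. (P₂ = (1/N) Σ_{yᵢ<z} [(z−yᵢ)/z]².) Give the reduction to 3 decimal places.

Before: below the line — ₹40,000, ₹135,000, ₹170,000, ₹250,000; squared poverty gap index (FGT₂) = 0.13266.
After the ₹30,000 transfer: below the line — ₹70,000, ₹165,000, ₹200,000, ₹280,000; squared poverty gap index (FGT₂) = 0.09285.
Reduction = 0.13266 − 0.09285 = 0.040.

0.040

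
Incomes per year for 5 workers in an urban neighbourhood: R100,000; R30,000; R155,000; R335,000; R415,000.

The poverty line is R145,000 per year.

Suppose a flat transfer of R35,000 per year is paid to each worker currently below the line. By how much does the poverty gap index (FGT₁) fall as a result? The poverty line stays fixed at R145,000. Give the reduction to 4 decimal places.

0.0966

Before: below the line — R30,000, R100,000; poverty gap index (FGT₁) = 0.220690.
After the R35,000 transfer: below the line — R65,000, R135,000; poverty gap index (FGT₁) = 0.124138.
Reduction = 0.220690 − 0.124138 = 0.0966.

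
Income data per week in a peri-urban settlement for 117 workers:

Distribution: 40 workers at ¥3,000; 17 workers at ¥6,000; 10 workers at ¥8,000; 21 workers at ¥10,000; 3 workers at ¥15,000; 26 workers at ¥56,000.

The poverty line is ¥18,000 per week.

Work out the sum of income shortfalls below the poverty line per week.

Below the line: 40×¥3,000, 17×¥6,000, 10×¥8,000, 21×¥10,000, 3×¥15,000 (q = 91 of N = 117).
Individual gaps: 40×(18000−3000) = 600000; 17×(18000−6000) = 204000; 10×(18000−8000) = 100000; 21×(18000−10000) = 168000; 3×(18000−15000) = 9000.
Aggregate gap = ¥1,081,000.

¥1,081,000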